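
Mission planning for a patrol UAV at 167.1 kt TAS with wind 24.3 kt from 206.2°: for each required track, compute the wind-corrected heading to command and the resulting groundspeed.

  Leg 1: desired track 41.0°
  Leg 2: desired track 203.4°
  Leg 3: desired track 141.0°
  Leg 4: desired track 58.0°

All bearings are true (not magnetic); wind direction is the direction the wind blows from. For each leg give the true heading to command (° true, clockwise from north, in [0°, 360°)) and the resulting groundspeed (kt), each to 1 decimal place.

Leg 1: heading=43.1°, groundspeed=190.5 kt
Leg 2: heading=203.8°, groundspeed=142.8 kt
Leg 3: heading=148.6°, groundspeed=155.4 kt
Leg 4: heading=62.4°, groundspeed=187.3 kt

Leg 1: desired track 41.0°; wind correction +2.1° → command heading 43.1°, groundspeed 190.5 kt
Leg 2: desired track 203.4°; wind correction +0.4° → command heading 203.8°, groundspeed 142.8 kt
Leg 3: desired track 141.0°; wind correction +7.6° → command heading 148.6°, groundspeed 155.4 kt
Leg 4: desired track 58.0°; wind correction +4.4° → command heading 62.4°, groundspeed 187.3 kt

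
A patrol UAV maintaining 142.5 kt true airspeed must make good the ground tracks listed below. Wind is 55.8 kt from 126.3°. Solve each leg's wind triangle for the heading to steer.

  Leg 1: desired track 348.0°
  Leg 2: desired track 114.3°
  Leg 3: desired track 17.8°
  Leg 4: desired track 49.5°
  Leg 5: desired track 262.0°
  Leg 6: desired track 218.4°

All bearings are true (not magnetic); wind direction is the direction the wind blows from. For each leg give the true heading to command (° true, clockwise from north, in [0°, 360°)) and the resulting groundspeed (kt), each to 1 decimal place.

Leg 1: desired track 348.0°; wind correction +15.1° → command heading 3.1°, groundspeed 179.2 kt
Leg 2: desired track 114.3°; wind correction +4.7° → command heading 119.0°, groundspeed 87.4 kt
Leg 3: desired track 17.8°; wind correction +21.8° → command heading 39.6°, groundspeed 150.0 kt
Leg 4: desired track 49.5°; wind correction +22.4° → command heading 71.9°, groundspeed 119.0 kt
Leg 5: desired track 262.0°; wind correction -15.9° → command heading 246.1°, groundspeed 177.0 kt
Leg 6: desired track 218.4°; wind correction -23.0° → command heading 195.4°, groundspeed 133.2 kt

Leg 1: heading=3.1°, groundspeed=179.2 kt
Leg 2: heading=119.0°, groundspeed=87.4 kt
Leg 3: heading=39.6°, groundspeed=150.0 kt
Leg 4: heading=71.9°, groundspeed=119.0 kt
Leg 5: heading=246.1°, groundspeed=177.0 kt
Leg 6: heading=195.4°, groundspeed=133.2 kt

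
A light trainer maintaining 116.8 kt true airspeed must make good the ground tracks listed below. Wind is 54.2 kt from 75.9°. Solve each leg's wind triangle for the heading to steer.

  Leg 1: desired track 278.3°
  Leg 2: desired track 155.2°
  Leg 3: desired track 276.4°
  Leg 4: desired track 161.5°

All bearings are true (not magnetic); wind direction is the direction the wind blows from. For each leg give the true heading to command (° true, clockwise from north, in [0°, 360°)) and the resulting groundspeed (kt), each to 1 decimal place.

Leg 1: desired track 278.3°; wind correction +10.2° → command heading 288.5°, groundspeed 165.1 kt
Leg 2: desired track 155.2°; wind correction -27.1° → command heading 128.1°, groundspeed 93.9 kt
Leg 3: desired track 276.4°; wind correction +9.4° → command heading 285.8°, groundspeed 166.0 kt
Leg 4: desired track 161.5°; wind correction -27.6° → command heading 133.9°, groundspeed 99.4 kt

Leg 1: heading=288.5°, groundspeed=165.1 kt
Leg 2: heading=128.1°, groundspeed=93.9 kt
Leg 3: heading=285.8°, groundspeed=166.0 kt
Leg 4: heading=133.9°, groundspeed=99.4 kt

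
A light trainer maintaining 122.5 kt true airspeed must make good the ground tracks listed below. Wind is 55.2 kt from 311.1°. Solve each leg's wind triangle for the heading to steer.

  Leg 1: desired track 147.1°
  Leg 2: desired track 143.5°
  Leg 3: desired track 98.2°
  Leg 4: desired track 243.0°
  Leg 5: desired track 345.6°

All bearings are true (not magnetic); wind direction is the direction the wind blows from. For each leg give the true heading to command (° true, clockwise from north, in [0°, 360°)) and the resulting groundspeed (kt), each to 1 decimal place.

Leg 1: desired track 147.1°; wind correction +7.1° → command heading 154.2°, groundspeed 174.6 kt
Leg 2: desired track 143.5°; wind correction +5.6° → command heading 149.1°, groundspeed 175.8 kt
Leg 3: desired track 98.2°; wind correction -14.2° → command heading 84.0°, groundspeed 165.1 kt
Leg 4: desired track 243.0°; wind correction +24.7° → command heading 267.7°, groundspeed 90.7 kt
Leg 5: desired track 345.6°; wind correction -14.8° → command heading 330.8°, groundspeed 73.0 kt

Leg 1: heading=154.2°, groundspeed=174.6 kt
Leg 2: heading=149.1°, groundspeed=175.8 kt
Leg 3: heading=84.0°, groundspeed=165.1 kt
Leg 4: heading=267.7°, groundspeed=90.7 kt
Leg 5: heading=330.8°, groundspeed=73.0 kt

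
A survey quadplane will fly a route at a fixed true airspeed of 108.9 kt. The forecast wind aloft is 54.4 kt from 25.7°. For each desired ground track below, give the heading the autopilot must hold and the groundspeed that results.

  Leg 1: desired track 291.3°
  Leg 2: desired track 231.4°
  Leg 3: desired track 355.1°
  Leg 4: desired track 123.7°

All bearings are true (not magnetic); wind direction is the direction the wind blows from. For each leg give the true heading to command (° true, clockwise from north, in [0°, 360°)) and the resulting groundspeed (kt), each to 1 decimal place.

Leg 1: heading=321.2°, groundspeed=98.6 kt
Leg 2: heading=243.9°, groundspeed=155.3 kt
Leg 3: heading=9.8°, groundspeed=58.5 kt
Leg 4: heading=94.1°, groundspeed=102.2 kt

Leg 1: desired track 291.3°; wind correction +29.9° → command heading 321.2°, groundspeed 98.6 kt
Leg 2: desired track 231.4°; wind correction +12.5° → command heading 243.9°, groundspeed 155.3 kt
Leg 3: desired track 355.1°; wind correction +14.7° → command heading 9.8°, groundspeed 58.5 kt
Leg 4: desired track 123.7°; wind correction -29.6° → command heading 94.1°, groundspeed 102.2 kt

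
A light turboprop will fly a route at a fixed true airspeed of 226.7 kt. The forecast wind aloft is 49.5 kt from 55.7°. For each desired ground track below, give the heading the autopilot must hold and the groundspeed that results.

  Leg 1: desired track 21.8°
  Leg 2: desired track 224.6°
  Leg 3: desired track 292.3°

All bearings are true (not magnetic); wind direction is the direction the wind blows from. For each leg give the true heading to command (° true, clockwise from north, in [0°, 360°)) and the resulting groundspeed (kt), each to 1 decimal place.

Leg 1: heading=28.8°, groundspeed=183.9 kt
Leg 2: heading=222.2°, groundspeed=275.1 kt
Leg 3: heading=302.8°, groundspeed=250.2 kt

Leg 1: desired track 21.8°; wind correction +7.0° → command heading 28.8°, groundspeed 183.9 kt
Leg 2: desired track 224.6°; wind correction -2.4° → command heading 222.2°, groundspeed 275.1 kt
Leg 3: desired track 292.3°; wind correction +10.5° → command heading 302.8°, groundspeed 250.2 kt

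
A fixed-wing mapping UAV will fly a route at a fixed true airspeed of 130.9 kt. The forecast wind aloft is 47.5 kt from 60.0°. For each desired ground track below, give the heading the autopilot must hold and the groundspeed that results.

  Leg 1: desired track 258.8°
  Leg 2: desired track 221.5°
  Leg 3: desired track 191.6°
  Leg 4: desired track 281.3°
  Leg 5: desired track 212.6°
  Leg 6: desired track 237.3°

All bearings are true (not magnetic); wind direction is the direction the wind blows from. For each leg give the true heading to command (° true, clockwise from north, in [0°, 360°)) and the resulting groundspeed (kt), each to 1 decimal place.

Leg 1: heading=265.5°, groundspeed=175.0 kt
Leg 2: heading=214.9°, groundspeed=175.1 kt
Leg 3: heading=175.9°, groundspeed=157.5 kt
Leg 4: heading=295.2°, groundspeed=162.8 kt
Leg 5: heading=203.0°, groundspeed=171.2 kt
Leg 6: heading=236.3°, groundspeed=178.3 kt

Leg 1: desired track 258.8°; wind correction +6.7° → command heading 265.5°, groundspeed 175.0 kt
Leg 2: desired track 221.5°; wind correction -6.6° → command heading 214.9°, groundspeed 175.1 kt
Leg 3: desired track 191.6°; wind correction -15.7° → command heading 175.9°, groundspeed 157.5 kt
Leg 4: desired track 281.3°; wind correction +13.9° → command heading 295.2°, groundspeed 162.8 kt
Leg 5: desired track 212.6°; wind correction -9.6° → command heading 203.0°, groundspeed 171.2 kt
Leg 6: desired track 237.3°; wind correction -1.0° → command heading 236.3°, groundspeed 178.3 kt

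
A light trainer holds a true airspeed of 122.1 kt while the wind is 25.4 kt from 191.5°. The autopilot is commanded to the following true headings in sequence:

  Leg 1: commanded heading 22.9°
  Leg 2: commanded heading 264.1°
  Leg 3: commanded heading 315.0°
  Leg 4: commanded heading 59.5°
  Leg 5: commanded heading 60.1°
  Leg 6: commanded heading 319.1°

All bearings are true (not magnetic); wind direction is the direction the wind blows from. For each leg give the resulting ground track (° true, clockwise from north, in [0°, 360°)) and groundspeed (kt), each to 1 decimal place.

Leg 1: heading 22.9°; drift -2.0° → track 20.9°, groundspeed 147.1 kt
Leg 2: heading 264.1°; drift +12.0° → track 276.1°, groundspeed 117.0 kt
Leg 3: heading 315.0°; drift +8.8° → track 323.8°, groundspeed 137.8 kt
Leg 4: heading 59.5°; drift -7.7° → track 51.8°, groundspeed 140.4 kt
Leg 5: heading 60.1°; drift -7.8° → track 52.3°, groundspeed 140.2 kt
Leg 6: heading 319.1°; drift +8.3° → track 327.4°, groundspeed 139.1 kt

Leg 1: track=20.9°, groundspeed=147.1 kt
Leg 2: track=276.1°, groundspeed=117.0 kt
Leg 3: track=323.8°, groundspeed=137.8 kt
Leg 4: track=51.8°, groundspeed=140.4 kt
Leg 5: track=52.3°, groundspeed=140.2 kt
Leg 6: track=327.4°, groundspeed=139.1 kt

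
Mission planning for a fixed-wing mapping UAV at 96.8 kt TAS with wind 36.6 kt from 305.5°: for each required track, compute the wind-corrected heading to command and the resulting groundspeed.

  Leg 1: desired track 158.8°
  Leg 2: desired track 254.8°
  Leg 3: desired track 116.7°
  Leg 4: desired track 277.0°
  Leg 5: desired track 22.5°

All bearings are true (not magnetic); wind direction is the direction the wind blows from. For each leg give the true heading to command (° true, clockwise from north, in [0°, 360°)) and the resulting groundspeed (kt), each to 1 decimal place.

Leg 1: heading=170.8°, groundspeed=125.3 kt
Leg 2: heading=271.8°, groundspeed=69.4 kt
Leg 3: heading=113.4°, groundspeed=132.8 kt
Leg 4: heading=287.4°, groundspeed=63.0 kt
Leg 5: heading=0.9°, groundspeed=81.8 kt

Leg 1: desired track 158.8°; wind correction +12.0° → command heading 170.8°, groundspeed 125.3 kt
Leg 2: desired track 254.8°; wind correction +17.0° → command heading 271.8°, groundspeed 69.4 kt
Leg 3: desired track 116.7°; wind correction -3.3° → command heading 113.4°, groundspeed 132.8 kt
Leg 4: desired track 277.0°; wind correction +10.4° → command heading 287.4°, groundspeed 63.0 kt
Leg 5: desired track 22.5°; wind correction -21.6° → command heading 0.9°, groundspeed 81.8 kt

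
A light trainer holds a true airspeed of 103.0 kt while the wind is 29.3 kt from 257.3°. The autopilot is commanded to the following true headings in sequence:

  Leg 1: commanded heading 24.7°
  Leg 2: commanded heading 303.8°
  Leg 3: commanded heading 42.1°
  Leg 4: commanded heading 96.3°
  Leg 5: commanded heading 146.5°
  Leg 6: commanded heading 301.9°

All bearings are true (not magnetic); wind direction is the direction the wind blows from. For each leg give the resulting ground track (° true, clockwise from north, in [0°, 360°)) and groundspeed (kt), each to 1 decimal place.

Leg 1: track=35.6°, groundspeed=123.0 kt
Leg 2: track=318.2°, groundspeed=85.5 kt
Leg 3: track=49.7°, groundspeed=128.1 kt
Leg 4: track=92.1°, groundspeed=131.1 kt
Leg 5: track=132.9°, groundspeed=116.7 kt
Leg 6: track=316.0°, groundspeed=84.7 kt

Leg 1: heading 24.7°; drift +10.9° → track 35.6°, groundspeed 123.0 kt
Leg 2: heading 303.8°; drift +14.4° → track 318.2°, groundspeed 85.5 kt
Leg 3: heading 42.1°; drift +7.6° → track 49.7°, groundspeed 128.1 kt
Leg 4: heading 96.3°; drift -4.2° → track 92.1°, groundspeed 131.1 kt
Leg 5: heading 146.5°; drift -13.6° → track 132.9°, groundspeed 116.7 kt
Leg 6: heading 301.9°; drift +14.1° → track 316.0°, groundspeed 84.7 kt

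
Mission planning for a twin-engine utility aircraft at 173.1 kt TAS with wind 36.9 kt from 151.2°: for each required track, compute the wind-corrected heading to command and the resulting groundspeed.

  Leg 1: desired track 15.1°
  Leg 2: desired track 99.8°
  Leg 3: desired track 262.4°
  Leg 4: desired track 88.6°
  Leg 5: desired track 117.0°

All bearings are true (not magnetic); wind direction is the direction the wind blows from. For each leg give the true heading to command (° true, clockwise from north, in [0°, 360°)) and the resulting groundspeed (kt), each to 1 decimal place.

Leg 1: heading=23.6°, groundspeed=197.8 kt
Leg 2: heading=109.4°, groundspeed=147.7 kt
Leg 3: heading=250.9°, groundspeed=183.0 kt
Leg 4: heading=99.5°, groundspeed=153.0 kt
Leg 5: heading=123.9°, groundspeed=141.3 kt

Leg 1: desired track 15.1°; wind correction +8.5° → command heading 23.6°, groundspeed 197.8 kt
Leg 2: desired track 99.8°; wind correction +9.6° → command heading 109.4°, groundspeed 147.7 kt
Leg 3: desired track 262.4°; wind correction -11.5° → command heading 250.9°, groundspeed 183.0 kt
Leg 4: desired track 88.6°; wind correction +10.9° → command heading 99.5°, groundspeed 153.0 kt
Leg 5: desired track 117.0°; wind correction +6.9° → command heading 123.9°, groundspeed 141.3 kt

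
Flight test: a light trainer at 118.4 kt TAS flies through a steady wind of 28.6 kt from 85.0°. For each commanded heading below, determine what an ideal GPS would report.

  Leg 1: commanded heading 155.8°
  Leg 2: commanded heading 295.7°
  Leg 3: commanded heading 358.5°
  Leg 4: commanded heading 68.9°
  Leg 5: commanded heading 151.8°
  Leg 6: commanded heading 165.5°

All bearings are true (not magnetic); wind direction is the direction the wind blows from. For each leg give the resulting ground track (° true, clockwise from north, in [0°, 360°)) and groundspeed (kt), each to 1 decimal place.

Leg 1: track=169.7°, groundspeed=112.3 kt
Leg 2: track=289.9°, groundspeed=143.7 kt
Leg 3: track=344.7°, groundspeed=120.1 kt
Leg 4: track=63.9°, groundspeed=91.3 kt
Leg 5: track=165.6°, groundspeed=110.3 kt
Leg 6: track=179.4°, groundspeed=117.1 kt

Leg 1: heading 155.8°; drift +13.9° → track 169.7°, groundspeed 112.3 kt
Leg 2: heading 295.7°; drift -5.8° → track 289.9°, groundspeed 143.7 kt
Leg 3: heading 358.5°; drift -13.8° → track 344.7°, groundspeed 120.1 kt
Leg 4: heading 68.9°; drift -5.0° → track 63.9°, groundspeed 91.3 kt
Leg 5: heading 151.8°; drift +13.8° → track 165.6°, groundspeed 110.3 kt
Leg 6: heading 165.5°; drift +13.9° → track 179.4°, groundspeed 117.1 kt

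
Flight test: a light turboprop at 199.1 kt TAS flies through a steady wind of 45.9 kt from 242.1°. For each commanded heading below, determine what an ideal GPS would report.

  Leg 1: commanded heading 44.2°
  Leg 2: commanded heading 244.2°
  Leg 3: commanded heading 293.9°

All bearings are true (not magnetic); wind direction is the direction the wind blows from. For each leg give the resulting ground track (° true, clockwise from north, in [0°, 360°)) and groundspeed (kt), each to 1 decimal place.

Leg 1: heading 44.2°; drift +3.3° → track 47.5°, groundspeed 243.2 kt
Leg 2: heading 244.2°; drift +0.6° → track 244.8°, groundspeed 153.2 kt
Leg 3: heading 293.9°; drift +11.9° → track 305.8°, groundspeed 174.5 kt

Leg 1: track=47.5°, groundspeed=243.2 kt
Leg 2: track=244.8°, groundspeed=153.2 kt
Leg 3: track=305.8°, groundspeed=174.5 kt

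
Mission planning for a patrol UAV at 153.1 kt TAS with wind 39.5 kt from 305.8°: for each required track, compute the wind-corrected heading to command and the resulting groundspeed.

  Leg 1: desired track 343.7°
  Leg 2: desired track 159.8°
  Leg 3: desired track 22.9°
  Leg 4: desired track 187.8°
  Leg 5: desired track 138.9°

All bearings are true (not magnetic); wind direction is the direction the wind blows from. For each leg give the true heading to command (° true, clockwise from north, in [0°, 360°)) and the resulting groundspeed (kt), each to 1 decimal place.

Leg 1: heading=334.6°, groundspeed=120.0 kt
Leg 2: heading=168.1°, groundspeed=184.2 kt
Leg 3: heading=8.3°, groundspeed=139.4 kt
Leg 4: heading=201.0°, groundspeed=167.6 kt
Leg 5: heading=142.3°, groundspeed=191.3 kt

Leg 1: desired track 343.7°; wind correction -9.1° → command heading 334.6°, groundspeed 120.0 kt
Leg 2: desired track 159.8°; wind correction +8.3° → command heading 168.1°, groundspeed 184.2 kt
Leg 3: desired track 22.9°; wind correction -14.6° → command heading 8.3°, groundspeed 139.4 kt
Leg 4: desired track 187.8°; wind correction +13.2° → command heading 201.0°, groundspeed 167.6 kt
Leg 5: desired track 138.9°; wind correction +3.4° → command heading 142.3°, groundspeed 191.3 kt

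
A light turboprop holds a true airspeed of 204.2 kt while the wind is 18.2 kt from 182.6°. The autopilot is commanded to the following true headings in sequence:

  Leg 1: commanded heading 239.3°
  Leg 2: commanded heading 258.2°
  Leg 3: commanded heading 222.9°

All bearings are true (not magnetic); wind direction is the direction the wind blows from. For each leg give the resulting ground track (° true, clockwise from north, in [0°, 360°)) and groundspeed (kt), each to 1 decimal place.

Leg 1: track=243.8°, groundspeed=194.8 kt
Leg 2: track=263.2°, groundspeed=200.5 kt
Leg 3: track=226.4°, groundspeed=190.7 kt

Leg 1: heading 239.3°; drift +4.5° → track 243.8°, groundspeed 194.8 kt
Leg 2: heading 258.2°; drift +5.0° → track 263.2°, groundspeed 200.5 kt
Leg 3: heading 222.9°; drift +3.5° → track 226.4°, groundspeed 190.7 kt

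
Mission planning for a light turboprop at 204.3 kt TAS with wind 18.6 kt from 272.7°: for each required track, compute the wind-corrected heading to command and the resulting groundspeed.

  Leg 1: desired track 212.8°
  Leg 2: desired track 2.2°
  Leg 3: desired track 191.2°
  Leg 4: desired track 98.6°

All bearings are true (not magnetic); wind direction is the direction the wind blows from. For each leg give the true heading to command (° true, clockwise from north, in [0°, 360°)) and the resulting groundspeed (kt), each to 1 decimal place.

Leg 1: heading=217.3°, groundspeed=194.3 kt
Leg 2: heading=357.0°, groundspeed=203.3 kt
Leg 3: heading=196.4°, groundspeed=200.7 kt
Leg 4: heading=99.1°, groundspeed=222.8 kt

Leg 1: desired track 212.8°; wind correction +4.5° → command heading 217.3°, groundspeed 194.3 kt
Leg 2: desired track 2.2°; wind correction -5.2° → command heading 357.0°, groundspeed 203.3 kt
Leg 3: desired track 191.2°; wind correction +5.2° → command heading 196.4°, groundspeed 200.7 kt
Leg 4: desired track 98.6°; wind correction +0.5° → command heading 99.1°, groundspeed 222.8 kt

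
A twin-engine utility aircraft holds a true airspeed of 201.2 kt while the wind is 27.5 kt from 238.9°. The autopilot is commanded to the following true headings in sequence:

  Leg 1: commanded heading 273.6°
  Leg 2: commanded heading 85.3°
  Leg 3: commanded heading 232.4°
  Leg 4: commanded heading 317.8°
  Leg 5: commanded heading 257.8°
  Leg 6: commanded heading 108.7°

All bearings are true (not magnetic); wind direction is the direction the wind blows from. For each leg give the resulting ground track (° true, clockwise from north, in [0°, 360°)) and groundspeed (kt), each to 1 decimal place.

Leg 1: track=278.6°, groundspeed=179.3 kt
Leg 2: track=82.2°, groundspeed=226.2 kt
Leg 3: track=231.4°, groundspeed=173.9 kt
Leg 4: track=325.6°, groundspeed=197.8 kt
Leg 5: track=260.7°, groundspeed=175.4 kt
Leg 6: track=103.2°, groundspeed=220.0 kt

Leg 1: heading 273.6°; drift +5.0° → track 278.6°, groundspeed 179.3 kt
Leg 2: heading 85.3°; drift -3.1° → track 82.2°, groundspeed 226.2 kt
Leg 3: heading 232.4°; drift -1.0° → track 231.4°, groundspeed 173.9 kt
Leg 4: heading 317.8°; drift +7.8° → track 325.6°, groundspeed 197.8 kt
Leg 5: heading 257.8°; drift +2.9° → track 260.7°, groundspeed 175.4 kt
Leg 6: heading 108.7°; drift -5.5° → track 103.2°, groundspeed 220.0 kt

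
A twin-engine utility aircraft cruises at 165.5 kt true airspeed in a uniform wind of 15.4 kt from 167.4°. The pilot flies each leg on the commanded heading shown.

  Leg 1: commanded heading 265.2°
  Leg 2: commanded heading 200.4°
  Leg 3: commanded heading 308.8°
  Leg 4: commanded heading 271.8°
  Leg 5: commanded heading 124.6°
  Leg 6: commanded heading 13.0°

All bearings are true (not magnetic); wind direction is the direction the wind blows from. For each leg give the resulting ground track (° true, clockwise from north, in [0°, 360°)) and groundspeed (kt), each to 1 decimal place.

Leg 1: track=270.4°, groundspeed=168.3 kt
Leg 2: track=203.5°, groundspeed=152.8 kt
Leg 3: track=311.9°, groundspeed=177.8 kt
Leg 4: track=276.8°, groundspeed=170.0 kt
Leg 5: track=120.7°, groundspeed=154.6 kt
Leg 6: track=10.9°, groundspeed=179.5 kt

Leg 1: heading 265.2°; drift +5.2° → track 270.4°, groundspeed 168.3 kt
Leg 2: heading 200.4°; drift +3.1° → track 203.5°, groundspeed 152.8 kt
Leg 3: heading 308.8°; drift +3.1° → track 311.9°, groundspeed 177.8 kt
Leg 4: heading 271.8°; drift +5.0° → track 276.8°, groundspeed 170.0 kt
Leg 5: heading 124.6°; drift -3.9° → track 120.7°, groundspeed 154.6 kt
Leg 6: heading 13.0°; drift -2.1° → track 10.9°, groundspeed 179.5 kt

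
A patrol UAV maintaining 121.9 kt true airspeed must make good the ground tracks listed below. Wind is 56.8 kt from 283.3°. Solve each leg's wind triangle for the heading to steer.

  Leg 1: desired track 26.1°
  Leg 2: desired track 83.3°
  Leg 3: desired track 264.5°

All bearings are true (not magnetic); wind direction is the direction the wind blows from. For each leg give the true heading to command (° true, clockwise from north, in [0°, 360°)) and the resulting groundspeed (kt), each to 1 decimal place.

Leg 1: desired track 26.1°; wind correction -27.0° → command heading 359.1°, groundspeed 121.2 kt
Leg 2: desired track 83.3°; wind correction -9.2° → command heading 74.1°, groundspeed 173.7 kt
Leg 3: desired track 264.5°; wind correction +8.6° → command heading 273.1°, groundspeed 66.7 kt

Leg 1: heading=359.1°, groundspeed=121.2 kt
Leg 2: heading=74.1°, groundspeed=173.7 kt
Leg 3: heading=273.1°, groundspeed=66.7 kt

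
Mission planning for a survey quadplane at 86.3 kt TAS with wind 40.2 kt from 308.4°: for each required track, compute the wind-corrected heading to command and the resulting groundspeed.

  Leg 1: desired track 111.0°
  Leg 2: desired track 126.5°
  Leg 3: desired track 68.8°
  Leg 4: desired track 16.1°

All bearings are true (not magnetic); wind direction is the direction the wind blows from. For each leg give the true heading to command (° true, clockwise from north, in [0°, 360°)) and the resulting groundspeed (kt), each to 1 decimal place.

Leg 1: heading=103.0°, groundspeed=123.8 kt
Leg 2: heading=125.6°, groundspeed=126.5 kt
Leg 3: heading=45.1°, groundspeed=99.4 kt
Leg 4: heading=350.6°, groundspeed=62.6 kt

Leg 1: desired track 111.0°; wind correction -8.0° → command heading 103.0°, groundspeed 123.8 kt
Leg 2: desired track 126.5°; wind correction -0.9° → command heading 125.6°, groundspeed 126.5 kt
Leg 3: desired track 68.8°; wind correction -23.7° → command heading 45.1°, groundspeed 99.4 kt
Leg 4: desired track 16.1°; wind correction -25.5° → command heading 350.6°, groundspeed 62.6 kt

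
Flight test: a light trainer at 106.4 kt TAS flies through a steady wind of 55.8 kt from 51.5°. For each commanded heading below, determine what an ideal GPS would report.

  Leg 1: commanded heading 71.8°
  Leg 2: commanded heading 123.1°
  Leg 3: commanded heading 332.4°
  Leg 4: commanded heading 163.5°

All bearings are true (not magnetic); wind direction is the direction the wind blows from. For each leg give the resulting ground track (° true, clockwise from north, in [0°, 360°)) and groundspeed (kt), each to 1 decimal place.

Leg 1: track=91.5°, groundspeed=57.4 kt
Leg 2: track=153.9°, groundspeed=103.4 kt
Leg 3: track=302.6°, groundspeed=110.4 kt
Leg 4: track=185.6°, groundspeed=137.4 kt

Leg 1: heading 71.8°; drift +19.7° → track 91.5°, groundspeed 57.4 kt
Leg 2: heading 123.1°; drift +30.8° → track 153.9°, groundspeed 103.4 kt
Leg 3: heading 332.4°; drift -29.8° → track 302.6°, groundspeed 110.4 kt
Leg 4: heading 163.5°; drift +22.1° → track 185.6°, groundspeed 137.4 kt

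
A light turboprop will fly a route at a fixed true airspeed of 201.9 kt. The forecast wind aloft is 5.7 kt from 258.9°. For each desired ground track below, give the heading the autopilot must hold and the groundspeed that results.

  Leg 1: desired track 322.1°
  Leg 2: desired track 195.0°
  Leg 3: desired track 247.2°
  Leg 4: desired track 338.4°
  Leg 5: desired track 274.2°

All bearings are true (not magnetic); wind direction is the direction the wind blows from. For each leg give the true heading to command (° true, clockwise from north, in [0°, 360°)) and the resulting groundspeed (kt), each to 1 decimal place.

Leg 1: desired track 322.1°; wind correction -1.4° → command heading 320.7°, groundspeed 199.3 kt
Leg 2: desired track 195.0°; wind correction +1.5° → command heading 196.5°, groundspeed 199.3 kt
Leg 3: desired track 247.2°; wind correction +0.3° → command heading 247.5°, groundspeed 196.3 kt
Leg 4: desired track 338.4°; wind correction -1.6° → command heading 336.8°, groundspeed 200.8 kt
Leg 5: desired track 274.2°; wind correction -0.4° → command heading 273.8°, groundspeed 196.4 kt

Leg 1: heading=320.7°, groundspeed=199.3 kt
Leg 2: heading=196.5°, groundspeed=199.3 kt
Leg 3: heading=247.5°, groundspeed=196.3 kt
Leg 4: heading=336.8°, groundspeed=200.8 kt
Leg 5: heading=273.8°, groundspeed=196.4 kt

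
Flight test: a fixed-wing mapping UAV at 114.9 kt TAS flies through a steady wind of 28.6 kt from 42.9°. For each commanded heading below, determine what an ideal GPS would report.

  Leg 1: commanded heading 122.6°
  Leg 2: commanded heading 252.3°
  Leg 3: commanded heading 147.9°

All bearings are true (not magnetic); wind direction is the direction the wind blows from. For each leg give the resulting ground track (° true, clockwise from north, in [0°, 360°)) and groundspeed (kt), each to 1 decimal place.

Leg 1: track=137.0°, groundspeed=113.3 kt
Leg 2: track=246.6°, groundspeed=140.5 kt
Leg 3: track=160.6°, groundspeed=125.4 kt

Leg 1: heading 122.6°; drift +14.4° → track 137.0°, groundspeed 113.3 kt
Leg 2: heading 252.3°; drift -5.7° → track 246.6°, groundspeed 140.5 kt
Leg 3: heading 147.9°; drift +12.7° → track 160.6°, groundspeed 125.4 kt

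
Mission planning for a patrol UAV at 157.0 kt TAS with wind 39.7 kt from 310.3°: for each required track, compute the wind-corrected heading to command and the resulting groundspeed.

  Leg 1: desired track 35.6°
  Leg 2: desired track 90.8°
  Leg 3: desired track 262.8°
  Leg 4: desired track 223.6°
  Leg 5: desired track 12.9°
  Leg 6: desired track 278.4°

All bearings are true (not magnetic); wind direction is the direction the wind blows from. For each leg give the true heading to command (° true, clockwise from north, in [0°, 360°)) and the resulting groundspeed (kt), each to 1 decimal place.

Leg 1: desired track 35.6°; wind correction -14.6° → command heading 21.0°, groundspeed 148.7 kt
Leg 2: desired track 90.8°; wind correction -9.3° → command heading 81.5°, groundspeed 185.6 kt
Leg 3: desired track 262.8°; wind correction +10.7° → command heading 273.5°, groundspeed 127.4 kt
Leg 4: desired track 223.6°; wind correction +14.6° → command heading 238.2°, groundspeed 149.6 kt
Leg 5: desired track 12.9°; wind correction -13.0° → command heading 359.9°, groundspeed 134.7 kt
Leg 6: desired track 278.4°; wind correction +7.7° → command heading 286.1°, groundspeed 121.9 kt

Leg 1: heading=21.0°, groundspeed=148.7 kt
Leg 2: heading=81.5°, groundspeed=185.6 kt
Leg 3: heading=273.5°, groundspeed=127.4 kt
Leg 4: heading=238.2°, groundspeed=149.6 kt
Leg 5: heading=359.9°, groundspeed=134.7 kt
Leg 6: heading=286.1°, groundspeed=121.9 kt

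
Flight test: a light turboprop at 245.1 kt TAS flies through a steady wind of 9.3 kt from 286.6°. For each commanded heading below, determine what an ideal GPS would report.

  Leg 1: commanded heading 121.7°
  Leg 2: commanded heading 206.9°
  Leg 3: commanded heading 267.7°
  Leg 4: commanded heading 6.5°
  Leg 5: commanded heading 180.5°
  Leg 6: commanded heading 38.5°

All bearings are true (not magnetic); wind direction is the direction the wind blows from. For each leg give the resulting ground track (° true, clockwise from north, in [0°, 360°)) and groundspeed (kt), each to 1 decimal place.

Leg 1: heading 121.7°; drift -0.5° → track 121.2°, groundspeed 254.1 kt
Leg 2: heading 206.9°; drift -2.2° → track 204.7°, groundspeed 243.6 kt
Leg 3: heading 267.7°; drift -0.7° → track 267.0°, groundspeed 236.3 kt
Leg 4: heading 6.5°; drift +2.2° → track 8.7°, groundspeed 243.6 kt
Leg 5: heading 180.5°; drift -2.1° → track 178.4°, groundspeed 247.8 kt
Leg 6: heading 38.5°; drift +2.0° → track 40.5°, groundspeed 248.7 kt

Leg 1: track=121.2°, groundspeed=254.1 kt
Leg 2: track=204.7°, groundspeed=243.6 kt
Leg 3: track=267.0°, groundspeed=236.3 kt
Leg 4: track=8.7°, groundspeed=243.6 kt
Leg 5: track=178.4°, groundspeed=247.8 kt
Leg 6: track=40.5°, groundspeed=248.7 kt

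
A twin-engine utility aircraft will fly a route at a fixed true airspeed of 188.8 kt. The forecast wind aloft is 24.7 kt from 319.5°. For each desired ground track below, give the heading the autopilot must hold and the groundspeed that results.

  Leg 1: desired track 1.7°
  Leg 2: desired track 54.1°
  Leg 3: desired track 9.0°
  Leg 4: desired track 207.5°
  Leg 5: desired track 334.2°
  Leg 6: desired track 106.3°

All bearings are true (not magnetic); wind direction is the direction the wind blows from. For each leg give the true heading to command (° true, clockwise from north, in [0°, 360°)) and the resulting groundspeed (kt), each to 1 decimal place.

Leg 1: desired track 1.7°; wind correction -5.0° → command heading 356.7°, groundspeed 169.8 kt
Leg 2: desired track 54.1°; wind correction -7.5° → command heading 46.6°, groundspeed 189.2 kt
Leg 3: desired track 9.0°; wind correction -5.7° → command heading 3.3°, groundspeed 171.8 kt
Leg 4: desired track 207.5°; wind correction +7.0° → command heading 214.5°, groundspeed 196.7 kt
Leg 5: desired track 334.2°; wind correction -1.9° → command heading 332.3°, groundspeed 164.8 kt
Leg 6: desired track 106.3°; wind correction -4.1° → command heading 102.2°, groundspeed 209.0 kt

Leg 1: heading=356.7°, groundspeed=169.8 kt
Leg 2: heading=46.6°, groundspeed=189.2 kt
Leg 3: heading=3.3°, groundspeed=171.8 kt
Leg 4: heading=214.5°, groundspeed=196.7 kt
Leg 5: heading=332.3°, groundspeed=164.8 kt
Leg 6: heading=102.2°, groundspeed=209.0 kt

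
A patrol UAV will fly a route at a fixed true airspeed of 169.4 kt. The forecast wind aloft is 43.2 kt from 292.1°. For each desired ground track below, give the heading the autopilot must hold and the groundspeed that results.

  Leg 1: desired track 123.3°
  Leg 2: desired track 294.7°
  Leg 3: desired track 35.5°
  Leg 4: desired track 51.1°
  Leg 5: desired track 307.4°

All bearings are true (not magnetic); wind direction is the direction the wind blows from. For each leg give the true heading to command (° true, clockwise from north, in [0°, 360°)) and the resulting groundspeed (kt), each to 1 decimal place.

Leg 1: heading=126.1°, groundspeed=211.6 kt
Leg 2: heading=294.0°, groundspeed=126.2 kt
Leg 3: heading=21.1°, groundspeed=174.1 kt
Leg 4: heading=38.2°, groundspeed=186.1 kt
Leg 5: heading=303.5°, groundspeed=127.3 kt

Leg 1: desired track 123.3°; wind correction +2.8° → command heading 126.1°, groundspeed 211.6 kt
Leg 2: desired track 294.7°; wind correction -0.7° → command heading 294.0°, groundspeed 126.2 kt
Leg 3: desired track 35.5°; wind correction -14.4° → command heading 21.1°, groundspeed 174.1 kt
Leg 4: desired track 51.1°; wind correction -12.9° → command heading 38.2°, groundspeed 186.1 kt
Leg 5: desired track 307.4°; wind correction -3.9° → command heading 303.5°, groundspeed 127.3 kt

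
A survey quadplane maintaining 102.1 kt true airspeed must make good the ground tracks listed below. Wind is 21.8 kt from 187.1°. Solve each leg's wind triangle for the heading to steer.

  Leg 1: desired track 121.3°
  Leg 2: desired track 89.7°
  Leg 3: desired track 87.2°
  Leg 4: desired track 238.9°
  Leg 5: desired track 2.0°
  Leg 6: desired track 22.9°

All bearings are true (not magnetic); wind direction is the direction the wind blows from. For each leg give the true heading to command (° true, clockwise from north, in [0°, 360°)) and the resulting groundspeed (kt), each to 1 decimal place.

Leg 1: desired track 121.3°; wind correction +11.2° → command heading 132.5°, groundspeed 91.2 kt
Leg 2: desired track 89.7°; wind correction +12.2° → command heading 101.9°, groundspeed 102.6 kt
Leg 3: desired track 87.2°; wind correction +12.1° → command heading 99.3°, groundspeed 103.6 kt
Leg 4: desired track 238.9°; wind correction -9.7° → command heading 229.2°, groundspeed 87.2 kt
Leg 5: desired track 2.0°; wind correction -1.1° → command heading 0.9°, groundspeed 123.8 kt
Leg 6: desired track 22.9°; wind correction +3.3° → command heading 26.2°, groundspeed 122.9 kt

Leg 1: heading=132.5°, groundspeed=91.2 kt
Leg 2: heading=101.9°, groundspeed=102.6 kt
Leg 3: heading=99.3°, groundspeed=103.6 kt
Leg 4: heading=229.2°, groundspeed=87.2 kt
Leg 5: heading=0.9°, groundspeed=123.8 kt
Leg 6: heading=26.2°, groundspeed=122.9 kt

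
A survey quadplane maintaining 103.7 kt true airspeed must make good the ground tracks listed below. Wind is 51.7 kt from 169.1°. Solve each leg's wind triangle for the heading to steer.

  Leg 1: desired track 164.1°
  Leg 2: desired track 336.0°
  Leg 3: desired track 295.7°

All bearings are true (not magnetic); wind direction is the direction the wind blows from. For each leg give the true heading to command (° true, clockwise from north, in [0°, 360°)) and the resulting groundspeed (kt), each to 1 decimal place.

Leg 1: desired track 164.1°; wind correction +2.5° → command heading 166.6°, groundspeed 52.1 kt
Leg 2: desired track 336.0°; wind correction -6.5° → command heading 329.5°, groundspeed 153.4 kt
Leg 3: desired track 295.7°; wind correction -23.6° → command heading 272.1°, groundspeed 125.9 kt

Leg 1: heading=166.6°, groundspeed=52.1 kt
Leg 2: heading=329.5°, groundspeed=153.4 kt
Leg 3: heading=272.1°, groundspeed=125.9 kt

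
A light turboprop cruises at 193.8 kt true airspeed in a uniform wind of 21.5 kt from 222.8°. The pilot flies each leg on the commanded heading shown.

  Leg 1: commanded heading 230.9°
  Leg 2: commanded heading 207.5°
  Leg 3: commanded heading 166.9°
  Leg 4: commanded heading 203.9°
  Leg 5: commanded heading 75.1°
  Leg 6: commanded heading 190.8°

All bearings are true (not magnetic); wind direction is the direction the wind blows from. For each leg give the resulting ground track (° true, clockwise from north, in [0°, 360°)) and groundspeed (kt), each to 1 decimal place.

Leg 1: track=231.9°, groundspeed=172.5 kt
Leg 2: track=205.6°, groundspeed=173.2 kt
Leg 3: track=161.3°, groundspeed=182.6 kt
Leg 4: track=201.6°, groundspeed=173.6 kt
Leg 5: track=72.0°, groundspeed=212.3 kt
Leg 6: track=187.1°, groundspeed=175.9 kt

Leg 1: heading 230.9°; drift +1.0° → track 231.9°, groundspeed 172.5 kt
Leg 2: heading 207.5°; drift -1.9° → track 205.6°, groundspeed 173.2 kt
Leg 3: heading 166.9°; drift -5.6° → track 161.3°, groundspeed 182.6 kt
Leg 4: heading 203.9°; drift -2.3° → track 201.6°, groundspeed 173.6 kt
Leg 5: heading 75.1°; drift -3.1° → track 72.0°, groundspeed 212.3 kt
Leg 6: heading 190.8°; drift -3.7° → track 187.1°, groundspeed 175.9 kt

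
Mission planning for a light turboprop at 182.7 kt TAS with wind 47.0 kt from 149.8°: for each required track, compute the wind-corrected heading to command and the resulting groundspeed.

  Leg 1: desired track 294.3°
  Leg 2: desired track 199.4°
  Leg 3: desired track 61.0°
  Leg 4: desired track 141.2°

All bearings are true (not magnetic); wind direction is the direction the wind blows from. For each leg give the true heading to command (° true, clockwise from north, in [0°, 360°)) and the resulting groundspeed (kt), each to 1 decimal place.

Leg 1: desired track 294.3°; wind correction -8.6° → command heading 285.7°, groundspeed 218.9 kt
Leg 2: desired track 199.4°; wind correction -11.3° → command heading 188.1°, groundspeed 148.7 kt
Leg 3: desired track 61.0°; wind correction +14.9° → command heading 75.9°, groundspeed 175.6 kt
Leg 4: desired track 141.2°; wind correction +2.2° → command heading 143.4°, groundspeed 136.1 kt

Leg 1: heading=285.7°, groundspeed=218.9 kt
Leg 2: heading=188.1°, groundspeed=148.7 kt
Leg 3: heading=75.9°, groundspeed=175.6 kt
Leg 4: heading=143.4°, groundspeed=136.1 kt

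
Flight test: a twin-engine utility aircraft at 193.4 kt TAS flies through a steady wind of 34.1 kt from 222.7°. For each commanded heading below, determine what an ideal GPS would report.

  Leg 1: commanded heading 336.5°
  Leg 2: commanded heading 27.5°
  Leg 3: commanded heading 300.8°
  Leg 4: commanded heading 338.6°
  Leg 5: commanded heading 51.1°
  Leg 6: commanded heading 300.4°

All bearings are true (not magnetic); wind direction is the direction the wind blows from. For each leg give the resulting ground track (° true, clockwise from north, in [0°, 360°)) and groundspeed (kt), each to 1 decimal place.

Leg 1: track=345.1°, groundspeed=209.5 kt
Leg 2: track=29.8°, groundspeed=226.5 kt
Leg 3: track=311.0°, groundspeed=189.3 kt
Leg 4: track=347.0°, groundspeed=210.5 kt
Leg 5: track=49.8°, groundspeed=227.2 kt
Leg 6: track=310.5°, groundspeed=189.1 kt

Leg 1: heading 336.5°; drift +8.6° → track 345.1°, groundspeed 209.5 kt
Leg 2: heading 27.5°; drift +2.3° → track 29.8°, groundspeed 226.5 kt
Leg 3: heading 300.8°; drift +10.2° → track 311.0°, groundspeed 189.3 kt
Leg 4: heading 338.6°; drift +8.4° → track 347.0°, groundspeed 210.5 kt
Leg 5: heading 51.1°; drift -1.3° → track 49.8°, groundspeed 227.2 kt
Leg 6: heading 300.4°; drift +10.1° → track 310.5°, groundspeed 189.1 kt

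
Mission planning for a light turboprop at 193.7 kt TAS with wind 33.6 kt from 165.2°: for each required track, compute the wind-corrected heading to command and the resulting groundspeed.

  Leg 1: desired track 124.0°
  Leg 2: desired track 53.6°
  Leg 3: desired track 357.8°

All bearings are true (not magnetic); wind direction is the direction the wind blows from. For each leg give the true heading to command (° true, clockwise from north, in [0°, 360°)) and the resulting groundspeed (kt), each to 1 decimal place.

Leg 1: desired track 124.0°; wind correction +6.6° → command heading 130.6°, groundspeed 167.2 kt
Leg 2: desired track 53.6°; wind correction +9.3° → command heading 62.9°, groundspeed 203.5 kt
Leg 3: desired track 357.8°; wind correction +2.2° → command heading 0.0°, groundspeed 226.4 kt

Leg 1: heading=130.6°, groundspeed=167.2 kt
Leg 2: heading=62.9°, groundspeed=203.5 kt
Leg 3: heading=0.0°, groundspeed=226.4 kt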